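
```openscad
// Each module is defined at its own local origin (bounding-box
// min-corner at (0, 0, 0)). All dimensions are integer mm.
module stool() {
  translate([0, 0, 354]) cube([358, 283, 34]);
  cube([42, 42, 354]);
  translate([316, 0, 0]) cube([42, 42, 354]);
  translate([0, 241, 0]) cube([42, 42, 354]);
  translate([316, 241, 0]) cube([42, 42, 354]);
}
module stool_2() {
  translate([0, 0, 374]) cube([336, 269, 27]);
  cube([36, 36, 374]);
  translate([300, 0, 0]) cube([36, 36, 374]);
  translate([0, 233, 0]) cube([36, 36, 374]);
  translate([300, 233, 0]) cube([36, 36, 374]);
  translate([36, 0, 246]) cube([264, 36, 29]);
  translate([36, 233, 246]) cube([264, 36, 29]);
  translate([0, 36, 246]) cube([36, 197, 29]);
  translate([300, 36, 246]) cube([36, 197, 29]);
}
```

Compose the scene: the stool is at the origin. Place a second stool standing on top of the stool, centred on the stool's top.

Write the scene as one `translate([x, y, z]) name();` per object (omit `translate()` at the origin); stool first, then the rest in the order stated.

stool();
translate([11, 7, 388]) stool_2();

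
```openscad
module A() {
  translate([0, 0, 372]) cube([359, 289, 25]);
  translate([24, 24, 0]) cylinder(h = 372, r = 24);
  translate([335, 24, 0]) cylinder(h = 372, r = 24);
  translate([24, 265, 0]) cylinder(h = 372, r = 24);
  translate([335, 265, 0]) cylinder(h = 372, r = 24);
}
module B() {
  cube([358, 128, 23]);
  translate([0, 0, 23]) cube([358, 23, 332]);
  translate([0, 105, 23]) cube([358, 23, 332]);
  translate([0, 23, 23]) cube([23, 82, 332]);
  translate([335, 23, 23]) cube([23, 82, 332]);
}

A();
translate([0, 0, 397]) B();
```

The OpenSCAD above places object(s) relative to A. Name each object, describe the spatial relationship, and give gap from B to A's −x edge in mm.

The open box's min-x is at 0; the stool's min-x is 0; gap = 0 mm.

A is a stool. B is an open box. The open box is on top of the stool. The gap from the open box to the stool's −x edge is 0 mm.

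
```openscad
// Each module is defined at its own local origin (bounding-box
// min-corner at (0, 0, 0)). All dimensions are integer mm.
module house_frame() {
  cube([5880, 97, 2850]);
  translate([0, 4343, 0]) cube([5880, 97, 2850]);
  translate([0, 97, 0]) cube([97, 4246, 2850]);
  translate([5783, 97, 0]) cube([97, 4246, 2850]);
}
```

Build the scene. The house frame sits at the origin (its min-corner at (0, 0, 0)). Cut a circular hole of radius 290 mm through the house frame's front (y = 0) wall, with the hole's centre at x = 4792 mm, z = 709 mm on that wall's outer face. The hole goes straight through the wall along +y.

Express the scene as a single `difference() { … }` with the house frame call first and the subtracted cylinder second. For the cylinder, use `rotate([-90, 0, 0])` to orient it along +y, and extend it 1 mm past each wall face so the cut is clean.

difference() {
  house_frame();
  translate([4792, -1, 709]) rotate([-90, 0, 0]) cylinder(h = 99, r = 290);
}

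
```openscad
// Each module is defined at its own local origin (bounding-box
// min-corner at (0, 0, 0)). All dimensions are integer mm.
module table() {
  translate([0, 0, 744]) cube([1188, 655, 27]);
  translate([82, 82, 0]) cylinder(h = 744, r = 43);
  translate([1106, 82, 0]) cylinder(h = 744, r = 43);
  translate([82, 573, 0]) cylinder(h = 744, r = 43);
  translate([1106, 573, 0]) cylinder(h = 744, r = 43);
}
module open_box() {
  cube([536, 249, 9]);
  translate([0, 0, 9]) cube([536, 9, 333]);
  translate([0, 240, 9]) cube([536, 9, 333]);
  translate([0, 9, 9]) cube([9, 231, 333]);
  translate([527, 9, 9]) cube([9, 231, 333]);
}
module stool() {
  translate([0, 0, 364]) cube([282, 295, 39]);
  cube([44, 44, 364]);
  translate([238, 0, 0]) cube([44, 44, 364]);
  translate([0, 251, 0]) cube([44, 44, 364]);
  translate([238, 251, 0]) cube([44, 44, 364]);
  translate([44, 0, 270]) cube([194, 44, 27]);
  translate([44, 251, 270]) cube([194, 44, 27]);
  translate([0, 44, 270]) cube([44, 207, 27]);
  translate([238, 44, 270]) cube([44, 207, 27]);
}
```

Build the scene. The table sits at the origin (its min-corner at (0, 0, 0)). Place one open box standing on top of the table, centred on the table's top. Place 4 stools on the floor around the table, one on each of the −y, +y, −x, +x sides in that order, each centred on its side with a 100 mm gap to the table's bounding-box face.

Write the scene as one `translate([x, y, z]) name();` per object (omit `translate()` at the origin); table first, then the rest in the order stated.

table();
translate([326, 203, 771]) open_box();
translate([453, -395, 0]) stool();
translate([453, 755, 0]) stool();
translate([-382, 180, 0]) stool();
translate([1288, 180, 0]) stool();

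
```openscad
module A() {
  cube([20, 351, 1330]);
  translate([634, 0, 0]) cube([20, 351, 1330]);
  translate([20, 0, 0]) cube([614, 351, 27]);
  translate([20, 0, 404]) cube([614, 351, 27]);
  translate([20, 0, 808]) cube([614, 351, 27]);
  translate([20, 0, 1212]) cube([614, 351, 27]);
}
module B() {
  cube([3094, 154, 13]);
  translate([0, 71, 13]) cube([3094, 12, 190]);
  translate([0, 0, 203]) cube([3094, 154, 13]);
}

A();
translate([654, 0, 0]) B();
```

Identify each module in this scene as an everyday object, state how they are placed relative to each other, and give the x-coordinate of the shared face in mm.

The bookshelf's +x face and the I-beam's −x face are both at x = 654 mm.

A is a bookshelf. B is an I-beam. The I-beam is against the bookshelf's +x side, with their −y faces flush. The x-coordinate of the shared face is 654 mm.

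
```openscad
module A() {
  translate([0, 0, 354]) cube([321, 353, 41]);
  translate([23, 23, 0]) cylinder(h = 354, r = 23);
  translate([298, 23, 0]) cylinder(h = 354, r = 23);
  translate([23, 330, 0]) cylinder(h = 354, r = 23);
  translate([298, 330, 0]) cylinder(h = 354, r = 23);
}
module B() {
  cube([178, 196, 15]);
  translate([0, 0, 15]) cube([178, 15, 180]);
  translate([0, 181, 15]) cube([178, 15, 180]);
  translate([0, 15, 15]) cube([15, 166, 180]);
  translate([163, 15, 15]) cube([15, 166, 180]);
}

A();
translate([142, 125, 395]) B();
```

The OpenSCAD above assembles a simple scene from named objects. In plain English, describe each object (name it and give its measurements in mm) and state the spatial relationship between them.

A is a four-legged stool. The seat is a 321×353×41 mm slab whose top surface is at z = 395 mm; four round legs, each 46 mm in diameter, run from the floor (z = 0) to the underside of the seat, each leg's axis is inset half a diameter from the nearest pair of seat edges (so the leg's bounding box is flush with the corner).

B is an open storage box with external size 178×196×195 mm and wall thickness 15 mm (the base is also 15 mm thick). The base covers the whole footprint; the four walls stand on the base, with the y-facing walls full-width and the x-facing walls fitting between their inner faces.

The open box is on top of the stool.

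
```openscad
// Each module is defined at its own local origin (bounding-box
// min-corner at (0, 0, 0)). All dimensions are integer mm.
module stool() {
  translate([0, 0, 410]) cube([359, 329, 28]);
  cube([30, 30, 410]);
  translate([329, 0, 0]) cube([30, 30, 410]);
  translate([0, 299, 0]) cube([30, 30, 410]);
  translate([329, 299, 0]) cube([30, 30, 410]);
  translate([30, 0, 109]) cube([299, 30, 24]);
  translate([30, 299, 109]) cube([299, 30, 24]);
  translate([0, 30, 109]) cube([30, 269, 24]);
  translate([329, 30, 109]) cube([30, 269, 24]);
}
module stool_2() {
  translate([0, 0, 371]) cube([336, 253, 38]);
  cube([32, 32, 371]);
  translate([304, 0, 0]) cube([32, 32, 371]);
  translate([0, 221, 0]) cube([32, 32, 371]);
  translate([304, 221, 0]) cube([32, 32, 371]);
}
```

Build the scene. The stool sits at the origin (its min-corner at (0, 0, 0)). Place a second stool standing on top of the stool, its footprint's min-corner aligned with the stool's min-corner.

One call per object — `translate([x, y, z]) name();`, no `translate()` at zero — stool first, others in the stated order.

stool();
translate([0, 0, 438]) stool_2();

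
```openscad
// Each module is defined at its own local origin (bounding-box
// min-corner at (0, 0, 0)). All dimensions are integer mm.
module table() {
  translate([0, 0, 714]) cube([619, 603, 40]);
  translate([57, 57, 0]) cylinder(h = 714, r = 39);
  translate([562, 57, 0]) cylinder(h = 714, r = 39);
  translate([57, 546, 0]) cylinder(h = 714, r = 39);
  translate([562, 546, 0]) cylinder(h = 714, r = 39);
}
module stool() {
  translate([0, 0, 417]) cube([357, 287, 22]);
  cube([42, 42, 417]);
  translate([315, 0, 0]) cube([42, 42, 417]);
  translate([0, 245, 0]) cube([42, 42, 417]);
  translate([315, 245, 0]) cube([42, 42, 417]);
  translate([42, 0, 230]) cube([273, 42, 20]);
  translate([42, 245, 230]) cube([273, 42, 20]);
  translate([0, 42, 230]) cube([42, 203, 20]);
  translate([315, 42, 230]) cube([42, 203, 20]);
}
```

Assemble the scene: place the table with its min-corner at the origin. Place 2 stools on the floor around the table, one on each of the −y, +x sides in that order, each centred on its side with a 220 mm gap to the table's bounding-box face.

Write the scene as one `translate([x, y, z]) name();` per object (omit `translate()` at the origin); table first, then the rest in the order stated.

table();
translate([131, -507, 0]) stool();
translate([839, 158, 0]) stool();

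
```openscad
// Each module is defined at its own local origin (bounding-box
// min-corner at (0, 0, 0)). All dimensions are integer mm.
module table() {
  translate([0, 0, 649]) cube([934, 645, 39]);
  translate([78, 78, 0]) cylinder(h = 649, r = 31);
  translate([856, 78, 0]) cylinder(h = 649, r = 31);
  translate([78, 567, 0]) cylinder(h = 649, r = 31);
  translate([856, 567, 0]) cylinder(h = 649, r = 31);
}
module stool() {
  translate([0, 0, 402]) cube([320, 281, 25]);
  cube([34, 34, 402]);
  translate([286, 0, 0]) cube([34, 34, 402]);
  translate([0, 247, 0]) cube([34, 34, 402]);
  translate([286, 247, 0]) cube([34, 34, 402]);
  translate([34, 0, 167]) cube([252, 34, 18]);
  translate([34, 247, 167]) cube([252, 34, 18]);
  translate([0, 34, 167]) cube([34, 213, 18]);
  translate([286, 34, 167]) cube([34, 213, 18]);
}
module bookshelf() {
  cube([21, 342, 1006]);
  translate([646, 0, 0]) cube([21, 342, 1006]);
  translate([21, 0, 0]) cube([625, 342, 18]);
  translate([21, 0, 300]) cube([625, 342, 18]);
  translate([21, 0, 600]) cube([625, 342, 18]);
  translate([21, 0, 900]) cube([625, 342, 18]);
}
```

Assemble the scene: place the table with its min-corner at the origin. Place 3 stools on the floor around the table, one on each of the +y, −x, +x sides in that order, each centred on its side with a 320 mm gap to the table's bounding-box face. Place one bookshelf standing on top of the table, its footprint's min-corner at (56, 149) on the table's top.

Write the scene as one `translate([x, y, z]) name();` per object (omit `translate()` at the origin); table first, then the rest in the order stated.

table();
translate([307, 965, 0]) stool();
translate([-640, 182, 0]) stool();
translate([1254, 182, 0]) stool();
translate([56, 149, 688]) bookshelf();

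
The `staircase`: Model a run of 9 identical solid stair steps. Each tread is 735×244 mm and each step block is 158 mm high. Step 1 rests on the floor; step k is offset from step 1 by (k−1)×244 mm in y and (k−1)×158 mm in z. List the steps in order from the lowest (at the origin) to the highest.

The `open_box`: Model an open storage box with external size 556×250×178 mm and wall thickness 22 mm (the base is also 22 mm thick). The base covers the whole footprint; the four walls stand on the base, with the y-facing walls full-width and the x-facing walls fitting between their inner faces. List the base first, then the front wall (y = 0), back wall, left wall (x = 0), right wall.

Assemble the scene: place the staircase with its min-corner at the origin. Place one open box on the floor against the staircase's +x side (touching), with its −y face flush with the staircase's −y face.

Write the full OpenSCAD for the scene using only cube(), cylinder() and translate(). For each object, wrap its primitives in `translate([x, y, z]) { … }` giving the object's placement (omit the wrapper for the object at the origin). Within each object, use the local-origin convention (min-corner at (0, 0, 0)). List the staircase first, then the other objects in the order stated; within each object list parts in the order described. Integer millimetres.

cube([735, 244, 158]);
translate([0, 244, 158]) cube([735, 244, 158]);
translate([0, 488, 316]) cube([735, 244, 158]);
translate([0, 732, 474]) cube([735, 244, 158]);
translate([0, 976, 632]) cube([735, 244, 158]);
translate([0, 1220, 790]) cube([735, 244, 158]);
translate([0, 1464, 948]) cube([735, 244, 158]);
translate([0, 1708, 1106]) cube([735, 244, 158]);
translate([0, 1952, 1264]) cube([735, 244, 158]);
translate([735, 0, 0]) {
  cube([556, 250, 22]);
  translate([0, 0, 22]) cube([556, 22, 156]);
  translate([0, 228, 22]) cube([556, 22, 156]);
  translate([0, 22, 22]) cube([22, 206, 156]);
  translate([534, 22, 22]) cube([22, 206, 156]);
}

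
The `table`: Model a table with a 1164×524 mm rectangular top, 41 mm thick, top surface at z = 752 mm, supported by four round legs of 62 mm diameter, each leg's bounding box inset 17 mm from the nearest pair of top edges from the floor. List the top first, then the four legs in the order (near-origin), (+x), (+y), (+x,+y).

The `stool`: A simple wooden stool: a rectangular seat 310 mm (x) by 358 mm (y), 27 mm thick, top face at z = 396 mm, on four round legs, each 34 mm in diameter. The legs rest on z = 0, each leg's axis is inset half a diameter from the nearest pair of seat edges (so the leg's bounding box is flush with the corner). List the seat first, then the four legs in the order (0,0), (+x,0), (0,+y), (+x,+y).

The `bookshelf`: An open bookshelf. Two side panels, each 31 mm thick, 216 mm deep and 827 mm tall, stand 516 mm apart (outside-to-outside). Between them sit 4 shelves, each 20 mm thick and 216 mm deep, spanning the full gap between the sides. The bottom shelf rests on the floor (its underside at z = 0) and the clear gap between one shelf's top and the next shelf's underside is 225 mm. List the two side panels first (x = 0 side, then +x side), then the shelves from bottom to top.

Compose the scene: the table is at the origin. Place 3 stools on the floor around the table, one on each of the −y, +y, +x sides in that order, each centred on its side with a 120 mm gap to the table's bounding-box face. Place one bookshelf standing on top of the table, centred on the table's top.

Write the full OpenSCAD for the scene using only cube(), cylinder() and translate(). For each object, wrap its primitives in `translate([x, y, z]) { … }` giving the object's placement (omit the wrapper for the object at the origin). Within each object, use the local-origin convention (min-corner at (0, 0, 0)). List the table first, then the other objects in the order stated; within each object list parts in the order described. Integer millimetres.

translate([0, 0, 711]) cube([1164, 524, 41]);
translate([48, 48, 0]) cylinder(h = 711, r = 31);
translate([1116, 48, 0]) cylinder(h = 711, r = 31);
translate([48, 476, 0]) cylinder(h = 711, r = 31);
translate([1116, 476, 0]) cylinder(h = 711, r = 31);
translate([427, -478, 0]) {
  translate([0, 0, 369]) cube([310, 358, 27]);
  translate([17, 17, 0]) cylinder(h = 369, r = 17);
  translate([293, 17, 0]) cylinder(h = 369, r = 17);
  translate([17, 341, 0]) cylinder(h = 369, r = 17);
  translate([293, 341, 0]) cylinder(h = 369, r = 17);
}
translate([427, 644, 0]) {
  translate([0, 0, 369]) cube([310, 358, 27]);
  translate([17, 17, 0]) cylinder(h = 369, r = 17);
  translate([293, 17, 0]) cylinder(h = 369, r = 17);
  translate([17, 341, 0]) cylinder(h = 369, r = 17);
  translate([293, 341, 0]) cylinder(h = 369, r = 17);
}
translate([1284, 83, 0]) {
  translate([0, 0, 369]) cube([310, 358, 27]);
  translate([17, 17, 0]) cylinder(h = 369, r = 17);
  translate([293, 17, 0]) cylinder(h = 369, r = 17);
  translate([17, 341, 0]) cylinder(h = 369, r = 17);
  translate([293, 341, 0]) cylinder(h = 369, r = 17);
}
translate([324, 154, 752]) {
  cube([31, 216, 827]);
  translate([485, 0, 0]) cube([31, 216, 827]);
  translate([31, 0, 0]) cube([454, 216, 20]);
  translate([31, 0, 245]) cube([454, 216, 20]);
  translate([31, 0, 490]) cube([454, 216, 20]);
  translate([31, 0, 735]) cube([454, 216, 20]);
}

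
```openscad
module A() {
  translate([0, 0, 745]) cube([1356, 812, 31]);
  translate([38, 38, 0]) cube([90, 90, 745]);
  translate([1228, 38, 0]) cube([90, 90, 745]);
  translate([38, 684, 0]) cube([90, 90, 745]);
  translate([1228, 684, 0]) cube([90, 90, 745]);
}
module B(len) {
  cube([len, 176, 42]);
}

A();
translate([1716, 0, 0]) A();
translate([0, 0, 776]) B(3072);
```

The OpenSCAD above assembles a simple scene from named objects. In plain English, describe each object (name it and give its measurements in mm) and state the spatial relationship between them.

A is a rectangular dining table. The top is 1356×812×31 mm with its upper surface at z = 776 mm. It stands on four 90×90 mm square legs, each inset 38 mm from the nearest pair of top edges, running from the floor to the underside of the top.

B is a rectangular beam 3072 mm long (x), 176 mm deep (y), 42 mm thick (z).

The beam spans the tops of two tables placed 360 mm apart, resting at z = 776 mm.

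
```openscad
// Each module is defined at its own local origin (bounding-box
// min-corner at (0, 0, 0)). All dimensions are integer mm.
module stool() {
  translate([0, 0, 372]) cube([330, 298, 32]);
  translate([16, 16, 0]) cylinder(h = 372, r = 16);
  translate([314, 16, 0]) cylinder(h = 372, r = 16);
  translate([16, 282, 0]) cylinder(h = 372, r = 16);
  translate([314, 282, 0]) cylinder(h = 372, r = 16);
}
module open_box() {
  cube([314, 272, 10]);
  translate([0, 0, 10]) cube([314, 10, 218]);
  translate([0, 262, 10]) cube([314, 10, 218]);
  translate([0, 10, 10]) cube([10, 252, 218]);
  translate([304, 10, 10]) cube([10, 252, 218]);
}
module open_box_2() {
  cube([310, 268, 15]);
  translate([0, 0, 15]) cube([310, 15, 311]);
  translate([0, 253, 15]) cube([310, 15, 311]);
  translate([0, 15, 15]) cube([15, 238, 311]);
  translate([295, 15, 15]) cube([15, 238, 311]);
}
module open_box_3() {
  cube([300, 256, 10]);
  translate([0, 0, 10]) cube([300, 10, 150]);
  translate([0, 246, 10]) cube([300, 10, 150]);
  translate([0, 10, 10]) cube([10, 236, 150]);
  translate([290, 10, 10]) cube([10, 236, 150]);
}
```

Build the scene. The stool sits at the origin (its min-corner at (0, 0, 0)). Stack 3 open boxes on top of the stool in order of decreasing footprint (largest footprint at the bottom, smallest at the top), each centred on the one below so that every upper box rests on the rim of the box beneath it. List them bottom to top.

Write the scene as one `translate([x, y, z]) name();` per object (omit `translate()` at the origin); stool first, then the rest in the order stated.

stool();
translate([8, 13, 404]) open_box();
translate([10, 15, 632]) open_box_2();
translate([15, 21, 958]) open_box_3();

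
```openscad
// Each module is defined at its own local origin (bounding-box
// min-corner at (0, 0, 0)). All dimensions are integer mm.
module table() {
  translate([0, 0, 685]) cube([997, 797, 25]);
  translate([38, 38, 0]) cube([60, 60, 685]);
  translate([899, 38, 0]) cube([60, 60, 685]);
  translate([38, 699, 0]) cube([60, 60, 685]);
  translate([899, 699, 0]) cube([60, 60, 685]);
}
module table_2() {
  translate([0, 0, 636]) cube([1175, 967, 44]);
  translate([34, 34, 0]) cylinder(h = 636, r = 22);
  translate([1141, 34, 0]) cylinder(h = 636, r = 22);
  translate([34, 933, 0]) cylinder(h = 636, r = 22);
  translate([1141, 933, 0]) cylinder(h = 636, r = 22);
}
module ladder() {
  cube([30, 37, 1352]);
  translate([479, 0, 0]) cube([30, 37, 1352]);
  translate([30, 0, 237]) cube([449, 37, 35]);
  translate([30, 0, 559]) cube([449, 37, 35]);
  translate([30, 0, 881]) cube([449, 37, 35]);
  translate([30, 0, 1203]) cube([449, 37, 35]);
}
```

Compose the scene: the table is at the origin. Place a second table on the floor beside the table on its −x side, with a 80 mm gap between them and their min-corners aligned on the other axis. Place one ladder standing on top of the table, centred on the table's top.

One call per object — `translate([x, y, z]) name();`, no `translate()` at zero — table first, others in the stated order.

table();
translate([-1255, 0, 0]) table_2();
translate([244, 380, 710]) ladder();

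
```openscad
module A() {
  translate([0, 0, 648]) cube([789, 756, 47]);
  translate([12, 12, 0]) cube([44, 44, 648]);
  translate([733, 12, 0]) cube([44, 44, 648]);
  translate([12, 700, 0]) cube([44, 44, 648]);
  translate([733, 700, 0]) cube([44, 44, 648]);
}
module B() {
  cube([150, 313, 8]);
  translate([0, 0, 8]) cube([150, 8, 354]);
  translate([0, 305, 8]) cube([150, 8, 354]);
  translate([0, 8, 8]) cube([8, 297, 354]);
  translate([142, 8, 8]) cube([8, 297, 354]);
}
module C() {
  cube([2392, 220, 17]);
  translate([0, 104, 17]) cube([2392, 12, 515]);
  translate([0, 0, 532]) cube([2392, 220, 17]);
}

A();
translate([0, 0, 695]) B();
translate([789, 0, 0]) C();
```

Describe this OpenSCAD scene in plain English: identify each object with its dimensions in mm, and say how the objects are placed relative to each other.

A is a rectangular dining table. The top is 789×756×47 mm with its upper surface at z = 695 mm. It stands on four 44×44 mm square legs, each inset 12 mm from the nearest pair of top edges, running from the floor to the underside of the top.

B is an open-topped rectangular box: outside dimensions 150×313×362 mm, with a uniform wall and base thickness of 8 mm. The base is a full 150×313 slab on the floor; four walls sit on top of the base. The front and back walls (the −y and +y sides) span the full width; the two side walls fit between them.

C is an I-beam lying along x, 2392 mm long. Overall section height 549 mm. Two flanges 220 mm wide (y) and 17 mm thick, one on the floor and one at the top; a web 12 mm thick runs between them, centred on the flange width.

The open box is on top of the table. The I-beam is against the table's +x side, with their −y faces flush.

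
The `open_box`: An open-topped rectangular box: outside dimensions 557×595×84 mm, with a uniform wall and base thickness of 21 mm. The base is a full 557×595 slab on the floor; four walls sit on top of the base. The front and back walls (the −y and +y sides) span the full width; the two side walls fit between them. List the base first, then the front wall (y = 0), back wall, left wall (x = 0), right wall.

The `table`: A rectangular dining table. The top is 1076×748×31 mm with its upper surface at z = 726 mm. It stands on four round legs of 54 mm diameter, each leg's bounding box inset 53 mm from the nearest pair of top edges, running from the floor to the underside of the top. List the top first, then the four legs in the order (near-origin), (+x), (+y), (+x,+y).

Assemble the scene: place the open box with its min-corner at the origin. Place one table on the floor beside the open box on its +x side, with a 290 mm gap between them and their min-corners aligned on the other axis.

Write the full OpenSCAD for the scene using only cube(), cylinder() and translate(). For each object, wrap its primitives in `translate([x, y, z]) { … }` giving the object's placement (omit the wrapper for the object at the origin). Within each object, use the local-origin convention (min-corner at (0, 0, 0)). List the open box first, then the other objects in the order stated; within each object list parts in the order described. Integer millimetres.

cube([557, 595, 21]);
translate([0, 0, 21]) cube([557, 21, 63]);
translate([0, 574, 21]) cube([557, 21, 63]);
translate([0, 21, 21]) cube([21, 553, 63]);
translate([536, 21, 21]) cube([21, 553, 63]);
translate([847, 0, 0]) {
  translate([0, 0, 695]) cube([1076, 748, 31]);
  translate([80, 80, 0]) cylinder(h = 695, r = 27);
  translate([996, 80, 0]) cylinder(h = 695, r = 27);
  translate([80, 668, 0]) cylinder(h = 695, r = 27);
  translate([996, 668, 0]) cylinder(h = 695, r = 27);
}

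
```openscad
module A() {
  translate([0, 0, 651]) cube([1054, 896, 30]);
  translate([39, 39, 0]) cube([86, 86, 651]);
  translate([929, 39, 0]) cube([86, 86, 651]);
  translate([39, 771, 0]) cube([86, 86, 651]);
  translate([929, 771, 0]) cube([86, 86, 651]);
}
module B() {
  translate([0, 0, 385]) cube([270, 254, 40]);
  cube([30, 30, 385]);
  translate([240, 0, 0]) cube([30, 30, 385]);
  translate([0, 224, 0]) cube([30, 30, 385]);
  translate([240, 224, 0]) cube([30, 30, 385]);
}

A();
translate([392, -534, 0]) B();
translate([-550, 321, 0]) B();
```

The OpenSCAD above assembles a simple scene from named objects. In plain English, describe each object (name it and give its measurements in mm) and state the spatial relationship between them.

A is a rectangular dining table. The top is 1054×896×30 mm with its upper surface at z = 681 mm. It stands on four 86×86 mm square legs, each inset 39 mm from the nearest pair of top edges, running from the floor to the underside of the top.

B is a four-legged stool. The seat is a 270×254×40 mm slab whose top surface is at z = 425 mm; four square legs, each 30×30 mm in cross-section, run from the floor (z = 0) to the underside of the seat, each flush with a corner of the seat.

Two stools sit around the table at the −y, −x sides.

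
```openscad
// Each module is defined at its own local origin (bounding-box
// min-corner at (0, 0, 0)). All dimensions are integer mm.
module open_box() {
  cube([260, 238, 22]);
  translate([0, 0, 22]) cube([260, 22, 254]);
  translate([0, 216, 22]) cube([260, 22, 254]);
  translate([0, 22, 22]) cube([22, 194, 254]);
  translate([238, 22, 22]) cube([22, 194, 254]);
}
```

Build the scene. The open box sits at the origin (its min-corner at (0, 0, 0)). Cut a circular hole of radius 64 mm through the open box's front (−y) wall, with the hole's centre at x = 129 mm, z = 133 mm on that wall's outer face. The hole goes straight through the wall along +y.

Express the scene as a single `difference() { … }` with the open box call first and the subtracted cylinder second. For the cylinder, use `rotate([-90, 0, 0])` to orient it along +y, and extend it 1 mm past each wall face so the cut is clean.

difference() {
  open_box();
  translate([129, -1, 133]) rotate([-90, 0, 0]) cylinder(h = 24, r = 64);
}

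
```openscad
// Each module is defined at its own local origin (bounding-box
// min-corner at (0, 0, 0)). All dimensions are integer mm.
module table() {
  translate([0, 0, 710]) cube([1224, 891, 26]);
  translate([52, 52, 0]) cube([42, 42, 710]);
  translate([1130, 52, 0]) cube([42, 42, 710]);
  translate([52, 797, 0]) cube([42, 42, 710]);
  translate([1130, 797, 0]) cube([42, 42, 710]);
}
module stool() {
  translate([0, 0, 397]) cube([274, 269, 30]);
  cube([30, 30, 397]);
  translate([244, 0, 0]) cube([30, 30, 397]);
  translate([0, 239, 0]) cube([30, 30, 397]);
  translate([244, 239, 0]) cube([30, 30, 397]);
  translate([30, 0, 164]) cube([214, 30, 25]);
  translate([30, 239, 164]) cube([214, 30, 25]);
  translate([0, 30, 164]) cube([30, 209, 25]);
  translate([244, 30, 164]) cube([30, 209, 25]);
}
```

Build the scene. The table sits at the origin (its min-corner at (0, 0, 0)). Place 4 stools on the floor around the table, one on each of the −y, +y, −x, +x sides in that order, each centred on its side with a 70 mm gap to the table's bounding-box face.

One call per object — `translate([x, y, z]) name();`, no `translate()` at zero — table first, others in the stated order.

table();
translate([475, -339, 0]) stool();
translate([475, 961, 0]) stool();
translate([-344, 311, 0]) stool();
translate([1294, 311, 0]) stool();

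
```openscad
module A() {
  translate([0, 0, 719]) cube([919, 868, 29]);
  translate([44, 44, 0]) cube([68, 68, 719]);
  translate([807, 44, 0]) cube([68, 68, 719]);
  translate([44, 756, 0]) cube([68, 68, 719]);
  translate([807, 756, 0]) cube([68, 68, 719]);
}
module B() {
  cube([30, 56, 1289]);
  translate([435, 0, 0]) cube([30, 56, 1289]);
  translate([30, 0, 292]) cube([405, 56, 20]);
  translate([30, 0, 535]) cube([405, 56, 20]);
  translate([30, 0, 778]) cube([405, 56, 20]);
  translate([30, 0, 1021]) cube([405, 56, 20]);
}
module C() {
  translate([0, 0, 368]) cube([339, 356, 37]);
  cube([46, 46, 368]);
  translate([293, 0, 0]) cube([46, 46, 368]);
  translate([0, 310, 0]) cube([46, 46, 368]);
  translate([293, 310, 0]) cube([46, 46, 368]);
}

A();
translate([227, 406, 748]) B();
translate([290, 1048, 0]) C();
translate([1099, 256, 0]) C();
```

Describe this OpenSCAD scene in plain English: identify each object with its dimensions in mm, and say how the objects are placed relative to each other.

A is a table with a 919×868 mm rectangular top, 29 mm thick, top surface at z = 748 mm, supported by four 68×68 mm square legs, each inset 44 mm from the nearest pair of top edges, running from the floor.

B is a wooden ladder with two side rails of 30×56 mm section and 1289 mm height, set 465 mm apart overall. Between them run 4 rectangular rungs (56 mm deep, 20 mm thick), front faces flush with the rails' −y face. The bottom of the first rung is 292 mm above the floor and each subsequent rung is 243 mm higher than the one below.

C is a four-legged stool. The seat is 339×356 mm, 37 mm thick, top at z = 405 mm. It stands on four square legs, each 46×46 mm in cross-section, from z = 0 to the seat underside, each flush with a corner of the seat.

The ladder is on top of the table, centred. Two stools sit around the table at the +y, +x sides.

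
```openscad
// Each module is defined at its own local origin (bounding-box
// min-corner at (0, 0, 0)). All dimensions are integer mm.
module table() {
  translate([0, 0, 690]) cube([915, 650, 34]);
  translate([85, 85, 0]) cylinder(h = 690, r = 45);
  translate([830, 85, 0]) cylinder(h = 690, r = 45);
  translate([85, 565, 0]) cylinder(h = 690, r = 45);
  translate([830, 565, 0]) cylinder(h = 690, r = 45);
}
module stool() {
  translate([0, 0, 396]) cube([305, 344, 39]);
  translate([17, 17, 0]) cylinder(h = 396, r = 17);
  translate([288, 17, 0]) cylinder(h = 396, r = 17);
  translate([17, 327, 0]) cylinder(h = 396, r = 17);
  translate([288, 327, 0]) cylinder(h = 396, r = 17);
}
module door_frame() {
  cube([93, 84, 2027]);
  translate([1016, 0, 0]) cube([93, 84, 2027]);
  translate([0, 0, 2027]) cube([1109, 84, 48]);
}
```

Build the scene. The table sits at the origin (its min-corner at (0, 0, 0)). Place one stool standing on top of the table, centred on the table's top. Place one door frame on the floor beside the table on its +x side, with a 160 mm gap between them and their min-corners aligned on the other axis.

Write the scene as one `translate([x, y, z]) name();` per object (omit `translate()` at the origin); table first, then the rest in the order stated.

table();
translate([305, 153, 724]) stool();
translate([1075, 0, 0]) door_frame();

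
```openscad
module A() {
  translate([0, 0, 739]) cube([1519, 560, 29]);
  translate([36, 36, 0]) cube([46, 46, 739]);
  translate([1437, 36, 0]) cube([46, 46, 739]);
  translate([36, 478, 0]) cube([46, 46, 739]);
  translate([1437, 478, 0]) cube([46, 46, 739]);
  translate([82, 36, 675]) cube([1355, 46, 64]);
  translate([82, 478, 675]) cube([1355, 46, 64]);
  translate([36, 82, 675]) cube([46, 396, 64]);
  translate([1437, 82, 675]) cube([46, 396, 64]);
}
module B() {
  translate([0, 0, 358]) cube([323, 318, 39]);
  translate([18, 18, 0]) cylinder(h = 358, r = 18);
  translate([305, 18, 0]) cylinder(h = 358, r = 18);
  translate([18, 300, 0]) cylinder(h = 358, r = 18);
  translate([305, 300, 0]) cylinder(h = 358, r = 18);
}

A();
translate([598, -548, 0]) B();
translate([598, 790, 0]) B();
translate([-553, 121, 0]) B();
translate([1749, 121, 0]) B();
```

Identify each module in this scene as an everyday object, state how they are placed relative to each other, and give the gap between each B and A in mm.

Each stool's nearest face is 230 mm from the table's bounding box.

A is a table. B is a stool. Four stools sit around the table at the −y, +y, −x, +x sides. The gap between each stool and the table is 230 mm.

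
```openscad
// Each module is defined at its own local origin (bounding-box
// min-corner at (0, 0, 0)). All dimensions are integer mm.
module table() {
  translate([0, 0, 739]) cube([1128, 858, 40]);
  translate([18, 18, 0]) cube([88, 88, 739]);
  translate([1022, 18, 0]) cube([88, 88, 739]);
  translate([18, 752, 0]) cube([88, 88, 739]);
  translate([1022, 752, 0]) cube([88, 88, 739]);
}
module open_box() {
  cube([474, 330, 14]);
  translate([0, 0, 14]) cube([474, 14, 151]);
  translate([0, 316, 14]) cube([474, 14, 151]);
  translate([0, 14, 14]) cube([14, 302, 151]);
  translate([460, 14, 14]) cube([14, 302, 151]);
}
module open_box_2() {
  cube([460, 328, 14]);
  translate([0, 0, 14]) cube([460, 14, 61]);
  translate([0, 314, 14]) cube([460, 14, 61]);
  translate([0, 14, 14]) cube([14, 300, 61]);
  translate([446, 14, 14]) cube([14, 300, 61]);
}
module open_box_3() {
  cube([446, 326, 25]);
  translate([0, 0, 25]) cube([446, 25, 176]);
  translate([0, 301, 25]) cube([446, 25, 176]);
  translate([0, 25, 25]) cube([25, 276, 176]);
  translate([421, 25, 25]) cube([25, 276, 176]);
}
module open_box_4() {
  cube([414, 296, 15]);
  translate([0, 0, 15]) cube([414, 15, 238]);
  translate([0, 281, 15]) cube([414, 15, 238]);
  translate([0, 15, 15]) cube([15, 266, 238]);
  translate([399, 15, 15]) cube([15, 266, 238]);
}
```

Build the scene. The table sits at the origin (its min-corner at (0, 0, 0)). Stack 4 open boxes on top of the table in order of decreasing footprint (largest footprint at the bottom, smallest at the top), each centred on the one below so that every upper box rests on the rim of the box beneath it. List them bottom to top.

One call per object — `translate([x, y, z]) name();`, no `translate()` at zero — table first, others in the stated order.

table();
translate([327, 264, 779]) open_box();
translate([334, 265, 944]) open_box_2();
translate([341, 266, 1019]) open_box_3();
translate([357, 281, 1220]) open_box_4();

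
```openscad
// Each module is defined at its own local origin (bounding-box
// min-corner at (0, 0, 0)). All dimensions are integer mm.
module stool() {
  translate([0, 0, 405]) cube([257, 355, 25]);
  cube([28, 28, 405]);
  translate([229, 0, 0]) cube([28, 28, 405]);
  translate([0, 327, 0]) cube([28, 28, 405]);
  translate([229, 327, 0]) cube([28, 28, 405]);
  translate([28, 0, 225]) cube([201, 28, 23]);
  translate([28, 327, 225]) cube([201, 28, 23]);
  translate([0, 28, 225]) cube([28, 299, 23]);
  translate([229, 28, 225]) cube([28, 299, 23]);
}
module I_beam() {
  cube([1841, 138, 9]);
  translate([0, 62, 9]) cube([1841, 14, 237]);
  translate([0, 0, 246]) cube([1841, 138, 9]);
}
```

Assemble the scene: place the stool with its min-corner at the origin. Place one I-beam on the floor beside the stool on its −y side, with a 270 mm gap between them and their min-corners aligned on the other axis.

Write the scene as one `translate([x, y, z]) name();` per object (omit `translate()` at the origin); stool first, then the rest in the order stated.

stool();
translate([0, -408, 0]) I_beam();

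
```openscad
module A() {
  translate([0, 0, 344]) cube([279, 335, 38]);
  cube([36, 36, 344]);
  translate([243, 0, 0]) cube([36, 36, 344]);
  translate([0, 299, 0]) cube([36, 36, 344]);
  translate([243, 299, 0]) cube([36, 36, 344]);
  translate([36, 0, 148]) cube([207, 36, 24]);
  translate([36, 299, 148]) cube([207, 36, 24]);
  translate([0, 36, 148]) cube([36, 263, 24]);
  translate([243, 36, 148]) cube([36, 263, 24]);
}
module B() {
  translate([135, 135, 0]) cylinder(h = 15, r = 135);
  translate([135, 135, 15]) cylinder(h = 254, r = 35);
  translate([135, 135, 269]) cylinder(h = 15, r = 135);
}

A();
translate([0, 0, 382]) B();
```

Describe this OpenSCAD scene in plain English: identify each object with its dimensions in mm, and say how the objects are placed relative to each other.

A is a four-legged stool. The seat is 279×335 mm, 38 mm thick, top at z = 382 mm. It stands on four square legs, each 36×36 mm in cross-section, from z = 0 to the seat underside, each flush with a corner of the seat. Four stretchers, 36 mm wide and 24 mm tall, connect adjacent legs with their undersides at z = 148 mm, each running between the inner faces of the legs it joins and aligned with the legs' outer faces on the other axis.

B is a spool: two coaxial disc flanges of radius 135 mm and thickness 15 mm, joined by a core cylinder of radius 35 mm and height 254 mm. The lower flange rests on z = 0 and the three cylinders share a vertical axis.

The spool is on top of the stool.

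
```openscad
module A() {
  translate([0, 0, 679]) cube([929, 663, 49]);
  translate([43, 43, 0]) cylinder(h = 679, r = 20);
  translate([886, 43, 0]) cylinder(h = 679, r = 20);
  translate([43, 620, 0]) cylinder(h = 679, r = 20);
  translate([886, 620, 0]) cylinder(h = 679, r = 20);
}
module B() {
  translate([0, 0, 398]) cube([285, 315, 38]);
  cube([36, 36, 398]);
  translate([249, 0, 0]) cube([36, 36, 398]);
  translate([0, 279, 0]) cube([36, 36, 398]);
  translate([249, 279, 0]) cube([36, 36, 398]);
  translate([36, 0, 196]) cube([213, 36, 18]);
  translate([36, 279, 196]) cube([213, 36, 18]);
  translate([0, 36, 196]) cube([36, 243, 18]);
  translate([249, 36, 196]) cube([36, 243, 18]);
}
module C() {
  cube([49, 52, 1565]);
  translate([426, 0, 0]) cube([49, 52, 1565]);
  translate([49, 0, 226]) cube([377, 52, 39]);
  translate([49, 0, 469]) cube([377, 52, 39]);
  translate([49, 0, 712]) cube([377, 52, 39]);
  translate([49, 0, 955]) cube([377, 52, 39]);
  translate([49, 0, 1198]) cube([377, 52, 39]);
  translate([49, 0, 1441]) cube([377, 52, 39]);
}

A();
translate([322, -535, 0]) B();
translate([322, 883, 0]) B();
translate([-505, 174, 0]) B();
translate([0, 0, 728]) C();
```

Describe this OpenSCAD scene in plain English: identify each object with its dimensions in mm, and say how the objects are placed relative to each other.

A is a table with a 929×663 mm rectangular top, 49 mm thick, top surface at z = 728 mm, supported by four round legs of 40 mm diameter, each leg's bounding box inset 23 mm from the nearest pair of top edges, running from the floor.

B is a four-legged stool. The seat is a 285×315×38 mm slab whose top surface is at z = 436 mm; four square legs, each 36×36 mm in cross-section, run from the floor (z = 0) to the underside of the seat, each flush with a corner of the seat. Four stretchers, 36 mm wide and 18 mm tall, connect adjacent legs with their undersides at z = 196 mm, each running between the inner faces of the legs it joins and aligned with the legs' outer faces on the other axis.

C is a wooden ladder with two side rails of 49×52 mm section and 1565 mm height, set 475 mm apart overall. Between them run 6 rectangular rungs (52 mm deep, 39 mm thick), front faces flush with the rails' −y face. The bottom of the first rung is 226 mm above the floor and each subsequent rung is 243 mm higher than the one below.

Three stools sit around the table at the −y, +y, −x sides. The ladder is on top of the table.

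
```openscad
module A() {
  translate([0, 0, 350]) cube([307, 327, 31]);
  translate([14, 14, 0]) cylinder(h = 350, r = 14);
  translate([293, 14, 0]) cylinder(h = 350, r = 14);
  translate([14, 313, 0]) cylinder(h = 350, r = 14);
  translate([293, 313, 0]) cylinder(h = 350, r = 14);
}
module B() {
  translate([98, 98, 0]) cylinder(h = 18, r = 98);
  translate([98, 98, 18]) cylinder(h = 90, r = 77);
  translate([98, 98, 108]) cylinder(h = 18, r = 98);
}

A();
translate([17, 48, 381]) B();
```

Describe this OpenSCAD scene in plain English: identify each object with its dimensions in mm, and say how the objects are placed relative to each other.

A is a four-legged stool. The seat is 307×327 mm, 31 mm thick, top at z = 381 mm. It stands on four round legs, each 28 mm in diameter, from z = 0 to the seat underside, each leg's axis is inset half a diameter from the nearest pair of seat edges (so the leg's bounding box is flush with the corner).

B is a spool: two coaxial disc flanges of radius 98 mm and thickness 18 mm, joined by a core cylinder of radius 77 mm and height 90 mm. The lower flange rests on z = 0 and the three cylinders share a vertical axis.

The spool is on top of the stool.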